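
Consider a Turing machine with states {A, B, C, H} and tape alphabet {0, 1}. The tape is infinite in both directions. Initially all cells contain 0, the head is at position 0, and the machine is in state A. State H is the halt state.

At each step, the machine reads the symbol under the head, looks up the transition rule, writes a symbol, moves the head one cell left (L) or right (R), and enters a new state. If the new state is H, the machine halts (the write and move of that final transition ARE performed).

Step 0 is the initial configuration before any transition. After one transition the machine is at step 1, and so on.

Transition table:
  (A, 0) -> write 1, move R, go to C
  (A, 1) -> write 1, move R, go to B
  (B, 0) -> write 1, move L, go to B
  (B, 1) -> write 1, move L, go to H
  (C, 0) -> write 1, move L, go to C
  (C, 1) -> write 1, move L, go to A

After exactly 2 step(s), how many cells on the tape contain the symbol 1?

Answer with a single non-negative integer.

Step 1: in state A at pos 0, read 0 -> (A,0)->write 1,move R,goto C. Now: state=C, head=1, tape[-1..2]=0100 (head:   ^)
Step 2: in state C at pos 1, read 0 -> (C,0)->write 1,move L,goto C. Now: state=C, head=0, tape[-1..2]=0110 (head:  ^)
Cells containing 1 after step 2: {0, 1} -> 2 cell(s)

Answer: 2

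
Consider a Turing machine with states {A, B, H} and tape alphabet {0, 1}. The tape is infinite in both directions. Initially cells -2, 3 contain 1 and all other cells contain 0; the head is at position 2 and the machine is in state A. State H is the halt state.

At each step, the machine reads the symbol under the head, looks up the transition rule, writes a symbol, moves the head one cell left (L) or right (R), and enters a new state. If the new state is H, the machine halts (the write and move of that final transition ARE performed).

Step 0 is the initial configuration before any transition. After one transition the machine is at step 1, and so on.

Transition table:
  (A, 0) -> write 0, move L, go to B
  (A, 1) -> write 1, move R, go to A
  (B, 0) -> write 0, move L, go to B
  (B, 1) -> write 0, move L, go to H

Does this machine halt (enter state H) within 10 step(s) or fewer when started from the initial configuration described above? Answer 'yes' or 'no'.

Answer: yes

Derivation:
Step 1: in state A at pos 2, read 0 -> (A,0)->write 0,move L,goto B. Now: state=B, head=1, tape[-3..4]=01000010 (head:     ^)
Step 2: in state B at pos 1, read 0 -> (B,0)->write 0,move L,goto B. Now: state=B, head=0, tape[-3..4]=01000010 (head:    ^)
Step 3: in state B at pos 0, read 0 -> (B,0)->write 0,move L,goto B. Now: state=B, head=-1, tape[-3..4]=01000010 (head:   ^)
Step 4: in state B at pos -1, read 0 -> (B,0)->write 0,move L,goto B. Now: state=B, head=-2, tape[-3..4]=01000010 (head:  ^)
Step 5: in state B at pos -2, read 1 -> (B,1)->write 0,move L,goto H. Now: state=H, head=-3, tape[-4..4]=000000010 (head:  ^)
State H reached at step 5; 5 <= 10 -> yes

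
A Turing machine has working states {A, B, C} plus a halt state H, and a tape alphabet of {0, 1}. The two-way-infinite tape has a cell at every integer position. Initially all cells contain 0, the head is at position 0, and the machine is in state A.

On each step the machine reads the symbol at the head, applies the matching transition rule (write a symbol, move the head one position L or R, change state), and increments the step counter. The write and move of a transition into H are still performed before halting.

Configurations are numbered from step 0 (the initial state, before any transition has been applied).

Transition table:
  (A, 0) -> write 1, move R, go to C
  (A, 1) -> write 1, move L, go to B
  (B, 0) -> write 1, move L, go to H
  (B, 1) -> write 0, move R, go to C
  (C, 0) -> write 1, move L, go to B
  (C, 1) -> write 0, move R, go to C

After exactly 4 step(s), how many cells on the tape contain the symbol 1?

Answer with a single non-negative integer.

Step 1: in state A at pos 0, read 0 -> (A,0)->write 1,move R,goto C. Now: state=C, head=1, tape[-1..2]=0100 (head:   ^)
Step 2: in state C at pos 1, read 0 -> (C,0)->write 1,move L,goto B. Now: state=B, head=0, tape[-1..2]=0110 (head:  ^)
Step 3: in state B at pos 0, read 1 -> (B,1)->write 0,move R,goto C. Now: state=C, head=1, tape[-1..2]=0010 (head:   ^)
Step 4: in state C at pos 1, read 1 -> (C,1)->write 0,move R,goto C. Now: state=C, head=2, tape[-1..3]=00000 (head:    ^)
No cell contains 1 after step 4 -> 0 cell(s)

Answer: 0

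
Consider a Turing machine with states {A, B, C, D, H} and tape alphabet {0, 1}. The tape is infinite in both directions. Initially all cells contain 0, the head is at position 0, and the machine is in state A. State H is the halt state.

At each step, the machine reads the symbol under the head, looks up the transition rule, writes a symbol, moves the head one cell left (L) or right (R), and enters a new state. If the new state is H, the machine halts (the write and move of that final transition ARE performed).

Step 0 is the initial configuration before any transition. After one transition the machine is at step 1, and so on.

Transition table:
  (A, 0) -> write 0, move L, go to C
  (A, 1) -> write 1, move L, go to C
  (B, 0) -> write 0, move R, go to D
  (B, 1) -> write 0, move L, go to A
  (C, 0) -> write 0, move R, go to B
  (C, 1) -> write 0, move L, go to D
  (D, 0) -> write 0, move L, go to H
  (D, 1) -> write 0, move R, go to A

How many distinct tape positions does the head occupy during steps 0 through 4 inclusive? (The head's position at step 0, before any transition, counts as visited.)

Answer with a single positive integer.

Answer: 3

Derivation:
Step 1: in state A at pos 0, read 0 -> (A,0)->write 0,move L,goto C. Now: state=C, head=-1, tape[-2..1]=0000 (head:  ^)
Step 2: in state C at pos -1, read 0 -> (C,0)->write 0,move R,goto B. Now: state=B, head=0, tape[-2..1]=0000 (head:   ^)
Step 3: in state B at pos 0, read 0 -> (B,0)->write 0,move R,goto D. Now: state=D, head=1, tape[-2..2]=00000 (head:    ^)
Step 4: in state D at pos 1, read 0 -> (D,0)->write 0,move L,goto H. Now: state=H, head=0, tape[-2..2]=00000 (head:   ^)
Head positions at steps 0..4: starting at 0, distinct positions visited = {-1, 0, 1} -> 3 position(s)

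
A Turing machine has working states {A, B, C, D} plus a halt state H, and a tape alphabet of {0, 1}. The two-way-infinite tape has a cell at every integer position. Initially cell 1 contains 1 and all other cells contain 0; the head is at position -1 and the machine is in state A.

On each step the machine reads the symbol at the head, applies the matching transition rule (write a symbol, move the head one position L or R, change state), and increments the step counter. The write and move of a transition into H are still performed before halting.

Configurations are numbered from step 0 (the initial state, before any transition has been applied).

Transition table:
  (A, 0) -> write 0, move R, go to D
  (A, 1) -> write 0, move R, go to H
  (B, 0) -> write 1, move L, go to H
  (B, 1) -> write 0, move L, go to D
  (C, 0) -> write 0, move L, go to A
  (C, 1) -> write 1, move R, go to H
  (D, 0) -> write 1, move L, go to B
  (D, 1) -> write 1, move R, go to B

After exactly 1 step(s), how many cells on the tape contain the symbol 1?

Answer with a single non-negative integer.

Step 1: in state A at pos -1, read 0 -> (A,0)->write 0,move R,goto D. Now: state=D, head=0, tape[-2..2]=00010 (head:   ^)
Cells containing 1 after step 1: {1} -> 1 cell(s)

Answer: 1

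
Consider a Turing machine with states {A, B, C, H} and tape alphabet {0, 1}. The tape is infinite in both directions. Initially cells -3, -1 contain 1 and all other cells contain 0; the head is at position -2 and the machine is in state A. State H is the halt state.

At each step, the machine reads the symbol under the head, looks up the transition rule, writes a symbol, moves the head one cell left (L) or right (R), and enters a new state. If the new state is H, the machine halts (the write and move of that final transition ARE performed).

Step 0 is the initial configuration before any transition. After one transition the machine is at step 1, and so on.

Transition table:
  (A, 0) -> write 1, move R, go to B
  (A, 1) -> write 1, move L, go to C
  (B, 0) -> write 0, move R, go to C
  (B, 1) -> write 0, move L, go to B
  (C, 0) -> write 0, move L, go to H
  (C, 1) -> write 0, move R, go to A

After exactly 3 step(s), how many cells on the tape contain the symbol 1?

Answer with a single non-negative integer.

Step 1: in state A at pos -2, read 0 -> (A,0)->write 1,move R,goto B. Now: state=B, head=-1, tape[-4..0]=01110 (head:    ^)
Step 2: in state B at pos -1, read 1 -> (B,1)->write 0,move L,goto B. Now: state=B, head=-2, tape[-4..0]=01100 (head:   ^)
Step 3: in state B at pos -2, read 1 -> (B,1)->write 0,move L,goto B. Now: state=B, head=-3, tape[-4..0]=01000 (head:  ^)
Cells containing 1 after step 3: {-3} -> 1 cell(s)

Answer: 1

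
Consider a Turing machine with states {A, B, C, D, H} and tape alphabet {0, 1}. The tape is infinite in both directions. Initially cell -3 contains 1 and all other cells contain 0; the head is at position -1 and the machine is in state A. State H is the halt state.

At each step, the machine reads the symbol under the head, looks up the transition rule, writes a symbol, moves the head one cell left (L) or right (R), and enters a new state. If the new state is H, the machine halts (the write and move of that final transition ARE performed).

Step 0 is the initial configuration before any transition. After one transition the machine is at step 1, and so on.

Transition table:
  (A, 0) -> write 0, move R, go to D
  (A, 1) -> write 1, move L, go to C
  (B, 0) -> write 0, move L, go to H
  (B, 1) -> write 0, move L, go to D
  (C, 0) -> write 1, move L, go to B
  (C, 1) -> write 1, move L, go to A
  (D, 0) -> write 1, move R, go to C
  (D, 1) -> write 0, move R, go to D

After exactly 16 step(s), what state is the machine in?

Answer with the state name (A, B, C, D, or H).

Step 1: in state A at pos -1, read 0 -> (A,0)->write 0,move R,goto D. Now: state=D, head=0, tape[-4..1]=010000 (head:     ^)
Step 2: in state D at pos 0, read 0 -> (D,0)->write 1,move R,goto C. Now: state=C, head=1, tape[-4..2]=0100100 (head:      ^)
Step 3: in state C at pos 1, read 0 -> (C,0)->write 1,move L,goto B. Now: state=B, head=0, tape[-4..2]=0100110 (head:     ^)
Step 4: in state B at pos 0, read 1 -> (B,1)->write 0,move L,goto D. Now: state=D, head=-1, tape[-4..2]=0100010 (head:    ^)
Step 5: in state D at pos -1, read 0 -> (D,0)->write 1,move R,goto C. Now: state=C, head=0, tape[-4..2]=0101010 (head:     ^)
Step 6: in state C at pos 0, read 0 -> (C,0)->write 1,move L,goto B. Now: state=B, head=-1, tape[-4..2]=0101110 (head:    ^)
Step 7: in state B at pos -1, read 1 -> (B,1)->write 0,move L,goto D. Now: state=D, head=-2, tape[-4..2]=0100110 (head:   ^)
Step 8: in state D at pos -2, read 0 -> (D,0)->write 1,move R,goto C. Now: state=C, head=-1, tape[-4..2]=0110110 (head:    ^)
Step 9: in state C at pos -1, read 0 -> (C,0)->write 1,move L,goto B. Now: state=B, head=-2, tape[-4..2]=0111110 (head:   ^)
Step 10: in state B at pos -2, read 1 -> (B,1)->write 0,move L,goto D. Now: state=D, head=-3, tape[-4..2]=0101110 (head:  ^)
Step 11: in state D at pos -3, read 1 -> (D,1)->write 0,move R,goto D. Now: state=D, head=-2, tape[-4..2]=0001110 (head:   ^)
Step 12: in state D at pos -2, read 0 -> (D,0)->write 1,move R,goto C. Now: state=C, head=-1, tape[-4..2]=0011110 (head:    ^)
Step 13: in state C at pos -1, read 1 -> (C,1)->write 1,move L,goto A. Now: state=A, head=-2, tape[-4..2]=0011110 (head:   ^)
Step 14: in state A at pos -2, read 1 -> (A,1)->write 1,move L,goto C. Now: state=C, head=-3, tape[-4..2]=0011110 (head:  ^)
Step 15: in state C at pos -3, read 0 -> (C,0)->write 1,move L,goto B. Now: state=B, head=-4, tape[-5..2]=00111110 (head:  ^)
Step 16: in state B at pos -4, read 0 -> (B,0)->write 0,move L,goto H. Now: state=H, head=-5, tape[-6..2]=000111110 (head:  ^)

Answer: H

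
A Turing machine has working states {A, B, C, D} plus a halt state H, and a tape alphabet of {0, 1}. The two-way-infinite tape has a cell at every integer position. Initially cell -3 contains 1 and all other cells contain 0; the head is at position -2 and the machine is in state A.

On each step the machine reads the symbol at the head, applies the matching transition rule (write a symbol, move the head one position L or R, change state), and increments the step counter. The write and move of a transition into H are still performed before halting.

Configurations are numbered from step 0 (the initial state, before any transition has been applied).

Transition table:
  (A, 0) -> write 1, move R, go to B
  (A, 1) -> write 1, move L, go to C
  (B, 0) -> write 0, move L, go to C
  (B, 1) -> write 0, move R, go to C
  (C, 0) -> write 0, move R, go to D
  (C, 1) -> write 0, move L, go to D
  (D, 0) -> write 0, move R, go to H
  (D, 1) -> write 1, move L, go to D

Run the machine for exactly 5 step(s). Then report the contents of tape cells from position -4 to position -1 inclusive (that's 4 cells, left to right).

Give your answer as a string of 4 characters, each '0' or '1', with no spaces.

Step 1: in state A at pos -2, read 0 -> (A,0)->write 1,move R,goto B. Now: state=B, head=-1, tape[-4..0]=01100 (head:    ^)
Step 2: in state B at pos -1, read 0 -> (B,0)->write 0,move L,goto C. Now: state=C, head=-2, tape[-4..0]=01100 (head:   ^)
Step 3: in state C at pos -2, read 1 -> (C,1)->write 0,move L,goto D. Now: state=D, head=-3, tape[-4..0]=01000 (head:  ^)
Step 4: in state D at pos -3, read 1 -> (D,1)->write 1,move L,goto D. Now: state=D, head=-4, tape[-5..0]=001000 (head:  ^)
Step 5: in state D at pos -4, read 0 -> (D,0)->write 0,move R,goto H. Now: state=H, head=-3, tape[-5..0]=001000 (head:   ^)

Answer: 0100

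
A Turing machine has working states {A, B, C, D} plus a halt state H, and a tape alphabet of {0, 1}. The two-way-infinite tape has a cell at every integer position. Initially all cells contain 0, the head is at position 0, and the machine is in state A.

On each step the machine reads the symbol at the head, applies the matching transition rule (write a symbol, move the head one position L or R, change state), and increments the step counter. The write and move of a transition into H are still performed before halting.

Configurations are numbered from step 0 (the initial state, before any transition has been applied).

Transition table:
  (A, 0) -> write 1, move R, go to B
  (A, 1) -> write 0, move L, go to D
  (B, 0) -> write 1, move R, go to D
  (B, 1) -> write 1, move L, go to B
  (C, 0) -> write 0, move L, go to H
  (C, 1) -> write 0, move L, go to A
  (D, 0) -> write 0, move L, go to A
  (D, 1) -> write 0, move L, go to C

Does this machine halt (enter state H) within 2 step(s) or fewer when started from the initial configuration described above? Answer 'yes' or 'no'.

Step 1: in state A at pos 0, read 0 -> (A,0)->write 1,move R,goto B. Now: state=B, head=1, tape[-1..2]=0100 (head:   ^)
Step 2: in state B at pos 1, read 0 -> (B,0)->write 1,move R,goto D. Now: state=D, head=2, tape[-1..3]=01100 (head:    ^)
After 2 step(s): state = D (not H) -> not halted within 2 -> no

Answer: no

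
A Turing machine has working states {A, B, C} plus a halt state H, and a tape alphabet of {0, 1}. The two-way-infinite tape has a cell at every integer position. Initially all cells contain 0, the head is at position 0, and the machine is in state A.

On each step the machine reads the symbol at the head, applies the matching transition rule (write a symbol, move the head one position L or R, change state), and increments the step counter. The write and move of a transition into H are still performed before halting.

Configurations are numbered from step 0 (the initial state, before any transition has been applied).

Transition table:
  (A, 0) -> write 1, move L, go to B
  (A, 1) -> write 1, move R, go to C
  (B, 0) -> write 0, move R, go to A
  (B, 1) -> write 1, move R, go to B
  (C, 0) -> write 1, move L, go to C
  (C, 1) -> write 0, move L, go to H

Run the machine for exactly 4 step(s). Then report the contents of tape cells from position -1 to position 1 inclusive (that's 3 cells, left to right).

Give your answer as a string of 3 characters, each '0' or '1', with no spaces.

Step 1: in state A at pos 0, read 0 -> (A,0)->write 1,move L,goto B. Now: state=B, head=-1, tape[-2..1]=0010 (head:  ^)
Step 2: in state B at pos -1, read 0 -> (B,0)->write 0,move R,goto A. Now: state=A, head=0, tape[-2..1]=0010 (head:   ^)
Step 3: in state A at pos 0, read 1 -> (A,1)->write 1,move R,goto C. Now: state=C, head=1, tape[-2..2]=00100 (head:    ^)
Step 4: in state C at pos 1, read 0 -> (C,0)->write 1,move L,goto C. Now: state=C, head=0, tape[-2..2]=00110 (head:   ^)

Answer: 011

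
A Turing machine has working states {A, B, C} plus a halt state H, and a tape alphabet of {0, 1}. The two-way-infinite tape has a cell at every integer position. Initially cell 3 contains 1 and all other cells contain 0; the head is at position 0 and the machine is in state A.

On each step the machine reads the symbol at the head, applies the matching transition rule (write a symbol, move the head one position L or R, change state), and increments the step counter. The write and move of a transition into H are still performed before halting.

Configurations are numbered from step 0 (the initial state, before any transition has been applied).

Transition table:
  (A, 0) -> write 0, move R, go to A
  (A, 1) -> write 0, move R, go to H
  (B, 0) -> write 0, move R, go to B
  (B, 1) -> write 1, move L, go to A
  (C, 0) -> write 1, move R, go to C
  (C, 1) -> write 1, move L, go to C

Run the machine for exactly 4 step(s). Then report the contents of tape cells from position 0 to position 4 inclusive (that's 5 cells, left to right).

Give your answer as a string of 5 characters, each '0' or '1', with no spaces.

Answer: 00000

Derivation:
Step 1: in state A at pos 0, read 0 -> (A,0)->write 0,move R,goto A. Now: state=A, head=1, tape[-1..4]=000010 (head:   ^)
Step 2: in state A at pos 1, read 0 -> (A,0)->write 0,move R,goto A. Now: state=A, head=2, tape[-1..4]=000010 (head:    ^)
Step 3: in state A at pos 2, read 0 -> (A,0)->write 0,move R,goto A. Now: state=A, head=3, tape[-1..4]=000010 (head:     ^)
Step 4: in state A at pos 3, read 1 -> (A,1)->write 0,move R,goto H. Now: state=H, head=4, tape[-1..5]=0000000 (head:      ^)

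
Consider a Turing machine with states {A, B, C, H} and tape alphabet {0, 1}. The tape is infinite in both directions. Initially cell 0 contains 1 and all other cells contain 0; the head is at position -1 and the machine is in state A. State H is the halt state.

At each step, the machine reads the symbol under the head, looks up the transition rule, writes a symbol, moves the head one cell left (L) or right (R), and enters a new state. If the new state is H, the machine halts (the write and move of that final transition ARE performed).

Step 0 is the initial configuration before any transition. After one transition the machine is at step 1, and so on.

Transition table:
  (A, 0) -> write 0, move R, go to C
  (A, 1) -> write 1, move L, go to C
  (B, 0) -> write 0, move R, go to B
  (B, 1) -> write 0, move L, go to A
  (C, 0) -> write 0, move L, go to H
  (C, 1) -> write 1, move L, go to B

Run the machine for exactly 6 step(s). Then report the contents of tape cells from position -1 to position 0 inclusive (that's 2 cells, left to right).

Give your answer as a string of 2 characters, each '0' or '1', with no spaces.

Step 1: in state A at pos -1, read 0 -> (A,0)->write 0,move R,goto C. Now: state=C, head=0, tape[-2..1]=0010 (head:   ^)
Step 2: in state C at pos 0, read 1 -> (C,1)->write 1,move L,goto B. Now: state=B, head=-1, tape[-2..1]=0010 (head:  ^)
Step 3: in state B at pos -1, read 0 -> (B,0)->write 0,move R,goto B. Now: state=B, head=0, tape[-2..1]=0010 (head:   ^)
Step 4: in state B at pos 0, read 1 -> (B,1)->write 0,move L,goto A. Now: state=A, head=-1, tape[-2..1]=0000 (head:  ^)
Step 5: in state A at pos -1, read 0 -> (A,0)->write 0,move R,goto C. Now: state=C, head=0, tape[-2..1]=0000 (head:   ^)
Step 6: in state C at pos 0, read 0 -> (C,0)->write 0,move L,goto H. Now: state=H, head=-1, tape[-2..1]=0000 (head:  ^)

Answer: 00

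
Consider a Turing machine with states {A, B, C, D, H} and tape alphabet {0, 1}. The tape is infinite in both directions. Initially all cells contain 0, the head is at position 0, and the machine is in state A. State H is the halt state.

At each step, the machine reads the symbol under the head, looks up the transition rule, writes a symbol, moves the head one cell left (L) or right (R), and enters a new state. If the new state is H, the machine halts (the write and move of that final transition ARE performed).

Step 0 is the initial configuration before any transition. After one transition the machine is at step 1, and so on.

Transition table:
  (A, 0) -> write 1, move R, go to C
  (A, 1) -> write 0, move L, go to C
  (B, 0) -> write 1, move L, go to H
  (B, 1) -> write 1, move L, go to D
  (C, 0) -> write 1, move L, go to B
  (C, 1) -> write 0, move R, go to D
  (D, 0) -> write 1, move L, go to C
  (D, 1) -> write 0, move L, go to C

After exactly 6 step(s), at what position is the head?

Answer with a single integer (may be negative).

Step 1: in state A at pos 0, read 0 -> (A,0)->write 1,move R,goto C. Now: state=C, head=1, tape[-1..2]=0100 (head:   ^)
Step 2: in state C at pos 1, read 0 -> (C,0)->write 1,move L,goto B. Now: state=B, head=0, tape[-1..2]=0110 (head:  ^)
Step 3: in state B at pos 0, read 1 -> (B,1)->write 1,move L,goto D. Now: state=D, head=-1, tape[-2..2]=00110 (head:  ^)
Step 4: in state D at pos -1, read 0 -> (D,0)->write 1,move L,goto C. Now: state=C, head=-2, tape[-3..2]=001110 (head:  ^)
Step 5: in state C at pos -2, read 0 -> (C,0)->write 1,move L,goto B. Now: state=B, head=-3, tape[-4..2]=0011110 (head:  ^)
Step 6: in state B at pos -3, read 0 -> (B,0)->write 1,move L,goto H. Now: state=H, head=-4, tape[-5..2]=00111110 (head:  ^)

Answer: -4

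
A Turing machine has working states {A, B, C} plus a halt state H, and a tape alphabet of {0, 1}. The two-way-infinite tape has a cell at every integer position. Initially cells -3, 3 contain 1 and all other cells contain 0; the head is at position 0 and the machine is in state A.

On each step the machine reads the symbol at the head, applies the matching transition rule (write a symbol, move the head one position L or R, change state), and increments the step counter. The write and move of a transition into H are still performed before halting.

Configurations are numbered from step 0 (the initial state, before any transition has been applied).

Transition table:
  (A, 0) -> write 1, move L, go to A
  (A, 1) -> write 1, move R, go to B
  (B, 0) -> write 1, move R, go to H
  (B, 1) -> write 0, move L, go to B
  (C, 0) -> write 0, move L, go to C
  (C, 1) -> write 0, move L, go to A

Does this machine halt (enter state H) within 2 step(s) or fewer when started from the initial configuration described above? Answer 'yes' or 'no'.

Answer: no

Derivation:
Step 1: in state A at pos 0, read 0 -> (A,0)->write 1,move L,goto A. Now: state=A, head=-1, tape[-4..4]=010010010 (head:    ^)
Step 2: in state A at pos -1, read 0 -> (A,0)->write 1,move L,goto A. Now: state=A, head=-2, tape[-4..4]=010110010 (head:   ^)
After 2 step(s): state = A (not H) -> not halted within 2 -> no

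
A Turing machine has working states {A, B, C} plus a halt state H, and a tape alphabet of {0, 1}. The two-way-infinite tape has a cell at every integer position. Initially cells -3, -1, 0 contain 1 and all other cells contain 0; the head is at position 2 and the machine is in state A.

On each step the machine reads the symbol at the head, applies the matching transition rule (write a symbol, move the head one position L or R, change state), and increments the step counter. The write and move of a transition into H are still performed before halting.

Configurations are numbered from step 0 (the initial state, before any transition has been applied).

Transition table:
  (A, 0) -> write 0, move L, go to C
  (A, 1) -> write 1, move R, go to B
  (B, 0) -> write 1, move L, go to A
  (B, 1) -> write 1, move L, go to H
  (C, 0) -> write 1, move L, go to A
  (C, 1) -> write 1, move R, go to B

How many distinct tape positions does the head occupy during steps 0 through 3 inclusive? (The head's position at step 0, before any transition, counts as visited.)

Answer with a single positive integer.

Answer: 3

Derivation:
Step 1: in state A at pos 2, read 0 -> (A,0)->write 0,move L,goto C. Now: state=C, head=1, tape[-4..3]=01011000 (head:      ^)
Step 2: in state C at pos 1, read 0 -> (C,0)->write 1,move L,goto A. Now: state=A, head=0, tape[-4..3]=01011100 (head:     ^)
Step 3: in state A at pos 0, read 1 -> (A,1)->write 1,move R,goto B. Now: state=B, head=1, tape[-4..3]=01011100 (head:      ^)
Head positions at steps 0..3: starting at 2, distinct positions visited = {0, 1, 2} -> 3 position(s)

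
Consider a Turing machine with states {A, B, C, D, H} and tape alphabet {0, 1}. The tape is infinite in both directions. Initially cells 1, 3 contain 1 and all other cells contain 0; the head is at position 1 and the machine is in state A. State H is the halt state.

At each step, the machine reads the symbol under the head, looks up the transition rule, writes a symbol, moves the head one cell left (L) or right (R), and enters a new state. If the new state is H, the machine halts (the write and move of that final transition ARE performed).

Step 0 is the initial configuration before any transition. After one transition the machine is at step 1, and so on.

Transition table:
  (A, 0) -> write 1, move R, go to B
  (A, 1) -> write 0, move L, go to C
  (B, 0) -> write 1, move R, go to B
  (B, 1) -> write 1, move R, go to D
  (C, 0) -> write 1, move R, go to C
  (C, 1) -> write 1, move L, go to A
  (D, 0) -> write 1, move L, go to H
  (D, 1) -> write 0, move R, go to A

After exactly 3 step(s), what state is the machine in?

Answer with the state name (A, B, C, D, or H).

Step 1: in state A at pos 1, read 1 -> (A,1)->write 0,move L,goto C. Now: state=C, head=0, tape[-1..4]=000010 (head:  ^)
Step 2: in state C at pos 0, read 0 -> (C,0)->write 1,move R,goto C. Now: state=C, head=1, tape[-1..4]=010010 (head:   ^)
Step 3: in state C at pos 1, read 0 -> (C,0)->write 1,move R,goto C. Now: state=C, head=2, tape[-1..4]=011010 (head:    ^)

Answer: C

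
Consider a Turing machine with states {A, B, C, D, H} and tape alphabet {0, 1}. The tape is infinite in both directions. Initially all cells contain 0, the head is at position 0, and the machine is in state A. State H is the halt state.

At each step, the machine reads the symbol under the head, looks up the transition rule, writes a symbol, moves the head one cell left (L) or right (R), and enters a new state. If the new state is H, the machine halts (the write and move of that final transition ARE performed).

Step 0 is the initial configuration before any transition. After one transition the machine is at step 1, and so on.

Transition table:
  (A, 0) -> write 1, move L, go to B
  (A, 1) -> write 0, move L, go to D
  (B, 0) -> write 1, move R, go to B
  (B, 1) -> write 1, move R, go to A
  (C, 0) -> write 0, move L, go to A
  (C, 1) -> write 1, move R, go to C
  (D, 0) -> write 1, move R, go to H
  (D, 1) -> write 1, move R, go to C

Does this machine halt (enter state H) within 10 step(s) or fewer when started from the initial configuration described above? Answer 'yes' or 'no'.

Answer: no

Derivation:
Step 1: in state A at pos 0, read 0 -> (A,0)->write 1,move L,goto B. Now: state=B, head=-1, tape[-2..1]=0010 (head:  ^)
Step 2: in state B at pos -1, read 0 -> (B,0)->write 1,move R,goto B. Now: state=B, head=0, tape[-2..1]=0110 (head:   ^)
Step 3: in state B at pos 0, read 1 -> (B,1)->write 1,move R,goto A. Now: state=A, head=1, tape[-2..2]=01100 (head:    ^)
Step 4: in state A at pos 1, read 0 -> (A,0)->write 1,move L,goto B. Now: state=B, head=0, tape[-2..2]=01110 (head:   ^)
Step 5: in state B at pos 0, read 1 -> (B,1)->write 1,move R,goto A. Now: state=A, head=1, tape[-2..2]=01110 (head:    ^)
Step 6: in state A at pos 1, read 1 -> (A,1)->write 0,move L,goto D. Now: state=D, head=0, tape[-2..2]=01100 (head:   ^)
Step 7: in state D at pos 0, read 1 -> (D,1)->write 1,move R,goto C. Now: state=C, head=1, tape[-2..2]=01100 (head:    ^)
Step 8: in state C at pos 1, read 0 -> (C,0)->write 0,move L,goto A. Now: state=A, head=0, tape[-2..2]=01100 (head:   ^)
Step 9: in state A at pos 0, read 1 -> (A,1)->write 0,move L,goto D. Now: state=D, head=-1, tape[-2..2]=01000 (head:  ^)
Step 10: in state D at pos -1, read 1 -> (D,1)->write 1,move R,goto C. Now: state=C, head=0, tape[-2..2]=01000 (head:   ^)
After 10 step(s): state = C (not H) -> not halted within 10 -> no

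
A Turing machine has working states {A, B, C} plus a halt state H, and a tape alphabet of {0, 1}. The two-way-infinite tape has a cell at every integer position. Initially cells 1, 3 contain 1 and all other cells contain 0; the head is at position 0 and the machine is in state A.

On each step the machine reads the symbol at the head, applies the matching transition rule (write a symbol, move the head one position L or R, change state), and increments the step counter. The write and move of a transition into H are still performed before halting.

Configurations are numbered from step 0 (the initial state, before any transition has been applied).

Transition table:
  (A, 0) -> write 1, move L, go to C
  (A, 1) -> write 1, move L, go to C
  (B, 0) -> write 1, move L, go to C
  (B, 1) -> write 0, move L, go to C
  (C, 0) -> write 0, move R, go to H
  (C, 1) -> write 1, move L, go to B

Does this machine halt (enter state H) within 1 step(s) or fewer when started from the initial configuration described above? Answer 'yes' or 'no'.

Answer: no

Derivation:
Step 1: in state A at pos 0, read 0 -> (A,0)->write 1,move L,goto C. Now: state=C, head=-1, tape[-2..4]=0011010 (head:  ^)
After 1 step(s): state = C (not H) -> not halted within 1 -> no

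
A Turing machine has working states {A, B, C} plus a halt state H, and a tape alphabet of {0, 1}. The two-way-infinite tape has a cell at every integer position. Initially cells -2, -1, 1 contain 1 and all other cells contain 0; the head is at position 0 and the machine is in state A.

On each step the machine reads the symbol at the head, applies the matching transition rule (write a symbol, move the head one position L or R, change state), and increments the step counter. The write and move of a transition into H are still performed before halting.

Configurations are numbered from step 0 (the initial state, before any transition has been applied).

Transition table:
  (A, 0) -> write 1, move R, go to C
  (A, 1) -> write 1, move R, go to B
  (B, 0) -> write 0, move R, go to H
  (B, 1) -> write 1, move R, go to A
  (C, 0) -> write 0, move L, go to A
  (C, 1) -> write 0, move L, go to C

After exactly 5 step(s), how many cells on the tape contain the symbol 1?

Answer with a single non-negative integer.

Answer: 0

Derivation:
Step 1: in state A at pos 0, read 0 -> (A,0)->write 1,move R,goto C. Now: state=C, head=1, tape[-3..2]=011110 (head:     ^)
Step 2: in state C at pos 1, read 1 -> (C,1)->write 0,move L,goto C. Now: state=C, head=0, tape[-3..2]=011100 (head:    ^)
Step 3: in state C at pos 0, read 1 -> (C,1)->write 0,move L,goto C. Now: state=C, head=-1, tape[-3..2]=011000 (head:   ^)
Step 4: in state C at pos -1, read 1 -> (C,1)->write 0,move L,goto C. Now: state=C, head=-2, tape[-3..2]=010000 (head:  ^)
Step 5: in state C at pos -2, read 1 -> (C,1)->write 0,move L,goto C. Now: state=C, head=-3, tape[-4..2]=0000000 (head:  ^)
No cell contains 1 after step 5 -> 0 cell(s)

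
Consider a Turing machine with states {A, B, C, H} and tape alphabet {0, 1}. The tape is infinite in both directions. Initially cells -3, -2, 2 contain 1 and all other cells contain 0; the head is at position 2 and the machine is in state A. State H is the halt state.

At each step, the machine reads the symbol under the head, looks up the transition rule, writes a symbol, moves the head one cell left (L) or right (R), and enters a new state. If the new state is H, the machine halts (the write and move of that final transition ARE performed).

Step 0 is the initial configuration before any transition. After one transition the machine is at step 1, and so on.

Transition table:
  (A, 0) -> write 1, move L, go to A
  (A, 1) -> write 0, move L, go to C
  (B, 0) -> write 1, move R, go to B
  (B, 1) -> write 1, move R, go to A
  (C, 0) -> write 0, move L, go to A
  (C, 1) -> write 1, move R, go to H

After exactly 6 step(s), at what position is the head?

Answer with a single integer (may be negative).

Answer: -2

Derivation:
Step 1: in state A at pos 2, read 1 -> (A,1)->write 0,move L,goto C. Now: state=C, head=1, tape[-4..3]=01100000 (head:      ^)
Step 2: in state C at pos 1, read 0 -> (C,0)->write 0,move L,goto A. Now: state=A, head=0, tape[-4..3]=01100000 (head:     ^)
Step 3: in state A at pos 0, read 0 -> (A,0)->write 1,move L,goto A. Now: state=A, head=-1, tape[-4..3]=01101000 (head:    ^)
Step 4: in state A at pos -1, read 0 -> (A,0)->write 1,move L,goto A. Now: state=A, head=-2, tape[-4..3]=01111000 (head:   ^)
Step 5: in state A at pos -2, read 1 -> (A,1)->write 0,move L,goto C. Now: state=C, head=-3, tape[-4..3]=01011000 (head:  ^)
Step 6: in state C at pos -3, read 1 -> (C,1)->write 1,move R,goto H. Now: state=H, head=-2, tape[-4..3]=01011000 (head:   ^)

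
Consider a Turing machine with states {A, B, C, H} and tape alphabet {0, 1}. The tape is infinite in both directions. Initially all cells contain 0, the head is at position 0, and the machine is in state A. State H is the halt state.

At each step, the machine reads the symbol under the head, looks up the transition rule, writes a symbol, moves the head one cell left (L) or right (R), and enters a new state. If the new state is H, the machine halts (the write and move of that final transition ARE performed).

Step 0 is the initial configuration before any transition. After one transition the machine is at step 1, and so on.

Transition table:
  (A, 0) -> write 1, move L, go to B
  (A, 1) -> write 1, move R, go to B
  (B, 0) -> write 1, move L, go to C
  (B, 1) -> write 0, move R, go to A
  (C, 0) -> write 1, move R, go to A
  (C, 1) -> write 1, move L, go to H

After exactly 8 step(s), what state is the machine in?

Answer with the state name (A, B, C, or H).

Step 1: in state A at pos 0, read 0 -> (A,0)->write 1,move L,goto B. Now: state=B, head=-1, tape[-2..1]=0010 (head:  ^)
Step 2: in state B at pos -1, read 0 -> (B,0)->write 1,move L,goto C. Now: state=C, head=-2, tape[-3..1]=00110 (head:  ^)
Step 3: in state C at pos -2, read 0 -> (C,0)->write 1,move R,goto A. Now: state=A, head=-1, tape[-3..1]=01110 (head:   ^)
Step 4: in state A at pos -1, read 1 -> (A,1)->write 1,move R,goto B. Now: state=B, head=0, tape[-3..1]=01110 (head:    ^)
Step 5: in state B at pos 0, read 1 -> (B,1)->write 0,move R,goto A. Now: state=A, head=1, tape[-3..2]=011000 (head:     ^)
Step 6: in state A at pos 1, read 0 -> (A,0)->write 1,move L,goto B. Now: state=B, head=0, tape[-3..2]=011010 (head:    ^)
Step 7: in state B at pos 0, read 0 -> (B,0)->write 1,move L,goto C. Now: state=C, head=-1, tape[-3..2]=011110 (head:   ^)
Step 8: in state C at pos -1, read 1 -> (C,1)->write 1,move L,goto H. Now: state=H, head=-2, tape[-3..2]=011110 (head:  ^)

Answer: H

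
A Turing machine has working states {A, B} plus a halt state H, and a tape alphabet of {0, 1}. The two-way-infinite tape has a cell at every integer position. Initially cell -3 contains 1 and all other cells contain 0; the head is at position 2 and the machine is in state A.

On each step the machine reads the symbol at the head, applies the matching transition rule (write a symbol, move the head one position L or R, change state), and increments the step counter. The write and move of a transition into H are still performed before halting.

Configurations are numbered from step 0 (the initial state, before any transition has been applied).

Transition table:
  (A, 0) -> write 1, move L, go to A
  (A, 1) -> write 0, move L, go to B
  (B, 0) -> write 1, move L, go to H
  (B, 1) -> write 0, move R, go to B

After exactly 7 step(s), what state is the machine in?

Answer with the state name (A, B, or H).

Step 1: in state A at pos 2, read 0 -> (A,0)->write 1,move L,goto A. Now: state=A, head=1, tape[-4..3]=01000010 (head:      ^)
Step 2: in state A at pos 1, read 0 -> (A,0)->write 1,move L,goto A. Now: state=A, head=0, tape[-4..3]=01000110 (head:     ^)
Step 3: in state A at pos 0, read 0 -> (A,0)->write 1,move L,goto A. Now: state=A, head=-1, tape[-4..3]=01001110 (head:    ^)
Step 4: in state A at pos -1, read 0 -> (A,0)->write 1,move L,goto A. Now: state=A, head=-2, tape[-4..3]=01011110 (head:   ^)
Step 5: in state A at pos -2, read 0 -> (A,0)->write 1,move L,goto A. Now: state=A, head=-3, tape[-4..3]=01111110 (head:  ^)
Step 6: in state A at pos -3, read 1 -> (A,1)->write 0,move L,goto B. Now: state=B, head=-4, tape[-5..3]=000111110 (head:  ^)
Step 7: in state B at pos -4, read 0 -> (B,0)->write 1,move L,goto H. Now: state=H, head=-5, tape[-6..3]=0010111110 (head:  ^)

Answer: H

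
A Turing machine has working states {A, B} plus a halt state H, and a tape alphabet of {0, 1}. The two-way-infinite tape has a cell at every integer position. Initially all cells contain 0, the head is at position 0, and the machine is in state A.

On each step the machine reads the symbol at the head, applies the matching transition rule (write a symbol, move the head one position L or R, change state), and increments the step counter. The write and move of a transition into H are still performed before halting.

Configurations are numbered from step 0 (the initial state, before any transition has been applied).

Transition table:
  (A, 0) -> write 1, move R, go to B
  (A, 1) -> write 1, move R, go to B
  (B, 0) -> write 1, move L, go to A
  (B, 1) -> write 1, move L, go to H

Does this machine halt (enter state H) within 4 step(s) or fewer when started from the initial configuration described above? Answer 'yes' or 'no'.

Step 1: in state A at pos 0, read 0 -> (A,0)->write 1,move R,goto B. Now: state=B, head=1, tape[-1..2]=0100 (head:   ^)
Step 2: in state B at pos 1, read 0 -> (B,0)->write 1,move L,goto A. Now: state=A, head=0, tape[-1..2]=0110 (head:  ^)
Step 3: in state A at pos 0, read 1 -> (A,1)->write 1,move R,goto B. Now: state=B, head=1, tape[-1..2]=0110 (head:   ^)
Step 4: in state B at pos 1, read 1 -> (B,1)->write 1,move L,goto H. Now: state=H, head=0, tape[-1..2]=0110 (head:  ^)
State H reached at step 4; 4 <= 4 -> yes

Answer: yes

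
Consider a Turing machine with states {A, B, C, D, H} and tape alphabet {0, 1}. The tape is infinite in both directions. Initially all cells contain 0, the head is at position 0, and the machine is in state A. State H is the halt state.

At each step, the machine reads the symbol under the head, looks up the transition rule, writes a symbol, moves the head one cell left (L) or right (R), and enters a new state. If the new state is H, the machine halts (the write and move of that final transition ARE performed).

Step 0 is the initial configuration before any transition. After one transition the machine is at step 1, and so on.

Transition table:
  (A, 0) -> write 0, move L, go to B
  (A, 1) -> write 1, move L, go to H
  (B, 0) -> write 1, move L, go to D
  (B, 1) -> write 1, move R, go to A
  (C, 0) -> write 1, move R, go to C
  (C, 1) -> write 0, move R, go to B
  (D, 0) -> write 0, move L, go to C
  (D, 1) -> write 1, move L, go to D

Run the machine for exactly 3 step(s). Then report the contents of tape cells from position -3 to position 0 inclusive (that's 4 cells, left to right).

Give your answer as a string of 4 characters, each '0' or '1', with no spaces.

Answer: 0010

Derivation:
Step 1: in state A at pos 0, read 0 -> (A,0)->write 0,move L,goto B. Now: state=B, head=-1, tape[-2..1]=0000 (head:  ^)
Step 2: in state B at pos -1, read 0 -> (B,0)->write 1,move L,goto D. Now: state=D, head=-2, tape[-3..1]=00100 (head:  ^)
Step 3: in state D at pos -2, read 0 -> (D,0)->write 0,move L,goto C. Now: state=C, head=-3, tape[-4..1]=000100 (head:  ^)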